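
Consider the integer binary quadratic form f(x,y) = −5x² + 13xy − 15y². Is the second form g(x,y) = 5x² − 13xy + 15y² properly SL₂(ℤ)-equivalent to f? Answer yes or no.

D₁ = -131, D₂ = -131
f is negative-definite; reduce −f:
−f: translate: b→-3 (≡-13 mod 10), so (5,-13,15)→(5,-3,7)
−f: reduced (well bottom): (5,-3,7) with a≤c, −a<b≤a
flip sign back: reduced form of f is (-5,3,-7)
g: translate: b→-3 (≡-13 mod 10), so (5,-13,15)→(5,-3,7)
g: reduced (well bottom): (5,-3,7) with a≤c, −a<b≤a
reduced forms (-5, 3, -7) vs (5, -3, 7) ⇒ inequivalent

no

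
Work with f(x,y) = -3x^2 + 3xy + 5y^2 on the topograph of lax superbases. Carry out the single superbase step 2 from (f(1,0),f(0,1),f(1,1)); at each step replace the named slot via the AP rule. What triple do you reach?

start (-3,5,5) = (f(1,0),f(0,1),f(1,1))
replace slot 2: 2·((-3)+5) − 5 = -1 → (-3,-1,5)

-3,-1,5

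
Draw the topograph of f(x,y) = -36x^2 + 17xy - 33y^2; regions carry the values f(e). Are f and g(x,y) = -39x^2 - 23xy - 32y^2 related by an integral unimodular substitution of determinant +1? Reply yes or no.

D₁ = -4463, D₂ = -4463
f is negative-definite; reduce −f:
−f: flip: (36,-17,33)→(33,17,36)
−f: reduced (well bottom): (33,17,36) with a≤c, −a<b≤a
flip sign back: reduced form of f is (-33,-17,-36)
g is negative-definite; reduce −g:
−g: flip: (39,23,32)→(32,-23,39)
−g: reduced (well bottom): (32,-23,39) with a≤c, −a<b≤a
flip sign back: reduced form of g is (-32,23,-39)
reduced forms (-33, -17, -36) vs (-32, 23, -39) ⇒ inequivalent

no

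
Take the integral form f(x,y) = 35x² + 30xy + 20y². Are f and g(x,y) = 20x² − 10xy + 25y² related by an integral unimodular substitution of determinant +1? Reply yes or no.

D₁ = -1900, D₂ = -1900
f: flip: (35,30,20)→(20,-30,35)
f: translate: b→10 (≡-30 mod 40), so (20,-30,35)→(20,10,25)
f: reduced (well bottom): (20,10,25) with a≤c, −a<b≤a
g: reduced (well bottom): (20,-10,25) with a≤c, −a<b≤a
reduced forms (20, 10, 25) vs (20, -10, 25) ⇒ inequivalent

no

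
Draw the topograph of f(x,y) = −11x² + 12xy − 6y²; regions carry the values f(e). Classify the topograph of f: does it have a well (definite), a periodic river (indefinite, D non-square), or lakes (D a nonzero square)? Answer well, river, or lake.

D = b²−4ac = 12² − 4·(-11)·(-6) = -120
D < 0 ⇒ definite ⇒ every region one sign ⇒ single well

well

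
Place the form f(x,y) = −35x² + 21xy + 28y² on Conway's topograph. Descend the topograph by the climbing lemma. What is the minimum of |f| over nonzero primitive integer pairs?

river: ρ → (28,35,-28)
river: ρ → (-28,21,35)
river: ρ → (35,49,-14)
river: ρ → (-14,63,7)
river: ρ → (7,63,-14)
river: ρ → (-14,49,35)
river: ρ → (35,21,-28)
river: ρ → (-28,35,28)
river: ρ → (28,21,-35)
river: ρ → (-35,49,14)
river: ρ → (14,63,-7)
river: ρ → (-7,63,14)
river: ρ → (14,49,-35)
river: ρ → (-35,21,28)
closes: descent 0, river 14
min |a| on river = 7

7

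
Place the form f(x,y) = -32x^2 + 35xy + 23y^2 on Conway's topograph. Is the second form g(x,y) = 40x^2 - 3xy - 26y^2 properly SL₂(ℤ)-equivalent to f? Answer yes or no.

D₁ = 4169, D₂ = 4169
river cycle of f (length 66): (23, 57, -10), (-10, 63, 5), (5, 57, -46), (-46, 35, 16), (16, 61, -7), (-7, 51, 56), (56, 61, -2), (-2, 63, 25), (25, 37, -28), (-28, 19, 34), … (56 more)
river cycle of g (length 66): (-26, 55, 11), (11, 55, -26), (-26, 49, 17), (17, 53, -20), (-20, 27, 43), (43, 59, -4), (-4, 61, 28), (28, 51, -14), (-14, 61, 8), (8, 51, -49), … (56 more)
cycles differ ⇒ inequivalent

no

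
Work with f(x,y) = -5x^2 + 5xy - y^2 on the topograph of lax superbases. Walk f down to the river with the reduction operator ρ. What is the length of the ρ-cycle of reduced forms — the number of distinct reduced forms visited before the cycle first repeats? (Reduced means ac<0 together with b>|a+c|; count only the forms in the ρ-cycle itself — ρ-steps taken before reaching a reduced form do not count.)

D = 5, ⌊√D⌋ = 2
descent: ρ → (-1,1,1)  [lands on river]
river: ρ → (1,1,-1)
ρ-cycle length = 2 (tail of 1 descent step not counted)

2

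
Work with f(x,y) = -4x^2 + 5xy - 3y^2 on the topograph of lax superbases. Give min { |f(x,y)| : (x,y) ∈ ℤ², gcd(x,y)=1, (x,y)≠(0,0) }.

translate: b→3 (≡-5 mod 8), so (4,-5,3)→(4,3,2)
flip: (4,3,2)→(2,-3,4)
translate: b→1 (≡-3 mod 4), so (2,-3,4)→(2,1,3)
reduced (well bottom): (2,1,3) with a≤c, −a<b≤a
well minimum |f| = |-2| = 2 (negative-definite)

2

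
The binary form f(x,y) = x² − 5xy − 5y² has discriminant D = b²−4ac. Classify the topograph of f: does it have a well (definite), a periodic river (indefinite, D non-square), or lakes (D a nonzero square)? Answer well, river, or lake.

D = b²−4ac = (-5)² − 4·1·(-5) = 45
D > 0 non-square ⇒ indefinite ⇒ periodic river

river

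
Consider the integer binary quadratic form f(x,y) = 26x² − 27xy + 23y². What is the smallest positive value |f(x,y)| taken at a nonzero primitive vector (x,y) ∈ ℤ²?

translate: b→25 (≡-27 mod 52), so (26,-27,23)→(26,25,22)
flip: (26,25,22)→(22,-25,26)
translate: b→19 (≡-25 mod 44), so (22,-25,26)→(22,19,23)
reduced (well bottom): (22,19,23) with a≤c, −a<b≤a
well minimum = a = 22

22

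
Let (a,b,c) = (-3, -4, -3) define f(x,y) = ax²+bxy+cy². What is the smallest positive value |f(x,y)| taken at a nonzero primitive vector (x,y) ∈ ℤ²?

translate: b→-2 (≡4 mod 6), so (3,4,3)→(3,-2,2)
flip: (3,-2,2)→(2,2,3)
reduced (well bottom): (2,2,3) with a≤c, −a<b≤a
well minimum |f| = |-2| = 2 (negative-definite)

2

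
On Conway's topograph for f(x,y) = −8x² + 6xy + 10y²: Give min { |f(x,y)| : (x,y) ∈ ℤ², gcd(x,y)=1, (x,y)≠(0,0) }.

river: ρ → (10,14,-4)
river: ρ → (-4,18,2)
river: ρ → (2,18,-4)
river: ρ → (-4,14,10)
river: ρ → (10,6,-8)
river: ρ → (-8,10,8)
river: ρ → (8,6,-10)
river: ρ → (-10,14,4)
river: ρ → (4,18,-2)
river: ρ → (-2,18,4)
river: ρ → (4,14,-10)
river: ρ → (-10,6,8)
river: ρ → (8,10,-8)
river: ρ → (-8,6,10)
closes: descent 0, river 14
min |a| on river = 2

2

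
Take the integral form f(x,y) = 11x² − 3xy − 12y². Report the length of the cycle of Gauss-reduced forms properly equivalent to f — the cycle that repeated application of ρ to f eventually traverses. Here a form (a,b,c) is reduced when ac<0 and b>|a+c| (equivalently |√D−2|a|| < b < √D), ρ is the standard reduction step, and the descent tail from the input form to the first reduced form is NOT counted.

D = 537, ⌊√D⌋ = 23
descent: ρ → (-12,3,11)  [lands on river]
river: ρ → (11,19,-4)
river: ρ → (-4,21,6)
river: ρ → (6,15,-13)
river: ρ → (-13,11,8)
river: ρ → (8,21,-3)
river: ρ → (-3,21,8)
river: ρ → (8,11,-13)
river: ρ → (-13,15,6)
river: ρ → (6,21,-4)
river: ρ → (-4,19,11)
river: ρ → (11,3,-12)
river: ρ → (-12,21,2)
river: ρ → (2,23,-1)
river: ρ → (-1,23,2)
river: ρ → (2,21,-12)
ρ-cycle length = 16 (tail of 1 descent step not counted)

16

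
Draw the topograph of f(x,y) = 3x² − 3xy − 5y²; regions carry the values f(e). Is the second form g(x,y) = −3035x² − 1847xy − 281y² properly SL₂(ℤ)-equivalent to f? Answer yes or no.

D₁ = 69, D₂ = 69
river cycle of f (length 4): (-5, 3, 3), (3, 3, -5), (-5, 7, 1), (1, 7, -5)
river cycle of g (length 4): (-5, 7, 1), (1, 7, -5), (-5, 3, 3), (3, 3, -5)
cycles coincide ⇒ equivalent

yes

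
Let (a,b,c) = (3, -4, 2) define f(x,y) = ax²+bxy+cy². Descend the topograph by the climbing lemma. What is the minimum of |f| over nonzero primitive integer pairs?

translate: b→2 (≡-4 mod 6), so (3,-4,2)→(3,2,1)
flip: (3,2,1)→(1,-2,3)
translate: b→0 (≡-2 mod 2), so (1,-2,3)→(1,0,2)
reduced (well bottom): (1,0,2) with a≤c, −a<b≤a
well minimum = a = 1

1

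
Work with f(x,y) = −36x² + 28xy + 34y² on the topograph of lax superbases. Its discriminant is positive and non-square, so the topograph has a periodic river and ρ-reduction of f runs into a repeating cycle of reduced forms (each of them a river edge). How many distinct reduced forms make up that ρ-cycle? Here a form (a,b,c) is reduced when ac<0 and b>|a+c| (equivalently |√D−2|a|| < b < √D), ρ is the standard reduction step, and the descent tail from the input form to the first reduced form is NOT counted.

D = 5680, ⌊√D⌋ = 75
river: ρ → (34,40,-30)
river: ρ → (-30,20,44)
river: ρ → (44,68,-6)
river: ρ → (-6,64,66)
river: ρ → (66,68,-4)
river: ρ → (-4,68,66)
river: ρ → (66,64,-6)
river: ρ → (-6,68,44)
river: ρ → (44,20,-30)
river: ρ → (-30,40,34)
river: ρ → (34,28,-36)
river: ρ → (-36,44,26)
river: ρ → (26,60,-20)
river: ρ → (-20,60,26)
river: ρ → (26,44,-36)
river: ρ → (-36,28,34)
ρ-cycle length = 16 (tail of 0 descent steps not counted)

16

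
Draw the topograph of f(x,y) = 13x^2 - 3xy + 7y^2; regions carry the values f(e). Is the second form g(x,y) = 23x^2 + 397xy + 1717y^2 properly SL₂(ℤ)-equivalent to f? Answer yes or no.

D₁ = -355, D₂ = -355
f: flip: (13,-3,7)→(7,3,13)
f: reduced (well bottom): (7,3,13) with a≤c, −a<b≤a
g: translate: b→-17 (≡397 mod 46), so (23,397,1717)→(23,-17,7)
g: flip: (23,-17,7)→(7,17,23)
g: translate: b→3 (≡17 mod 14), so (7,17,23)→(7,3,13)
g: reduced (well bottom): (7,3,13) with a≤c, −a<b≤a
reduced forms (7, 3, 13) vs (7, 3, 13) ⇒ equivalent

yes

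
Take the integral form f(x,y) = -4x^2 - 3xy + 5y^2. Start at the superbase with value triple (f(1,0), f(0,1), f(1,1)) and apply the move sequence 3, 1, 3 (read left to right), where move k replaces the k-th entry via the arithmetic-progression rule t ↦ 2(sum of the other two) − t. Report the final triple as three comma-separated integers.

start (-4,5,-2) = (f(1,0),f(0,1),f(1,1))
replace slot 3: 2·((-4)+5) − (-2) = 4 → (-4,5,4)
replace slot 1: 2·(5+4) − (-4) = 22 → (22,5,4)
replace slot 3: 2·(22+5) − 4 = 50 → (22,5,50)

22,5,50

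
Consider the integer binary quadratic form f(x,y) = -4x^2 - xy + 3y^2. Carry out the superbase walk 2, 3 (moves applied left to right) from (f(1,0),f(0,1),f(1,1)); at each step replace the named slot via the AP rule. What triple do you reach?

start (-4,3,-2) = (f(1,0),f(0,1),f(1,1))
replace slot 2: 2·((-4)+(-2)) − 3 = -15 → (-4,-15,-2)
replace slot 3: 2·((-4)+(-15)) − (-2) = -36 → (-4,-15,-36)

-4,-15,-36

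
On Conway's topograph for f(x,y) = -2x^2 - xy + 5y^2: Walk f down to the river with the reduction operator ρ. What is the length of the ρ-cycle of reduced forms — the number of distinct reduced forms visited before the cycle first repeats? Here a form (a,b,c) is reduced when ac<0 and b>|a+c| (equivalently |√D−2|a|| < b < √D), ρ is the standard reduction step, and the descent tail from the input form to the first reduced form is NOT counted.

D = 41, ⌊√D⌋ = 6
descent: ρ → (5,1,-2)
descent: ρ → (-2,3,4)  [lands on river]
river: ρ → (4,5,-1)
river: ρ → (-1,5,4)
river: ρ → (4,3,-2)
river: ρ → (-2,5,2)
river: ρ → (2,3,-4)
river: ρ → (-4,5,1)
river: ρ → (1,5,-4)
river: ρ → (-4,3,2)
river: ρ → (2,5,-2)
ρ-cycle length = 10 (tail of 2 descent steps not counted)

10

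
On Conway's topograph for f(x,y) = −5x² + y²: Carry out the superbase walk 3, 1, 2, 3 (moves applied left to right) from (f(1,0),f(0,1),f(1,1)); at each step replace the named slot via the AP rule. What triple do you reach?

start (-5,1,-4) = (f(1,0),f(0,1),f(1,1))
replace slot 3: 2·((-5)+1) − (-4) = -4 → (-5,1,-4)
replace slot 1: 2·(1+(-4)) − (-5) = -1 → (-1,1,-4)
replace slot 2: 2·((-1)+(-4)) − 1 = -11 → (-1,-11,-4)
replace slot 3: 2·((-1)+(-11)) − (-4) = -20 → (-1,-11,-20)

-1,-11,-20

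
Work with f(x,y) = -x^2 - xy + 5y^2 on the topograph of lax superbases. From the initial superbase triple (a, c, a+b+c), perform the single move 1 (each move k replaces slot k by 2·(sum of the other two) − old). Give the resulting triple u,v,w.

start (-1,5,3) = (f(1,0),f(0,1),f(1,1))
replace slot 1: 2·(5+3) − (-1) = 17 → (17,5,3)

17,5,3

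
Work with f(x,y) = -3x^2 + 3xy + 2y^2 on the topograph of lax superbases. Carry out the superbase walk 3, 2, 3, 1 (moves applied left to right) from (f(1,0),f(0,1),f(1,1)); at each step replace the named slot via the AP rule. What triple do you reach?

start (-3,2,2) = (f(1,0),f(0,1),f(1,1))
replace slot 3: 2·((-3)+2) − 2 = -4 → (-3,2,-4)
replace slot 2: 2·((-3)+(-4)) − 2 = -16 → (-3,-16,-4)
replace slot 3: 2·((-3)+(-16)) − (-4) = -34 → (-3,-16,-34)
replace slot 1: 2·((-16)+(-34)) − (-3) = -97 → (-97,-16,-34)

-97,-16,-34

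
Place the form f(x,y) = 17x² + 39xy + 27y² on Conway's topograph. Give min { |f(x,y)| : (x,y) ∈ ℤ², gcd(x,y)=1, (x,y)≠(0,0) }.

translate: b→5 (≡39 mod 34), so (17,39,27)→(17,5,5)
flip: (17,5,5)→(5,-5,17)
translate: b→5 (≡-5 mod 10), so (5,-5,17)→(5,5,17)
reduced (well bottom): (5,5,17) with a≤c, −a<b≤a
well minimum = a = 5

5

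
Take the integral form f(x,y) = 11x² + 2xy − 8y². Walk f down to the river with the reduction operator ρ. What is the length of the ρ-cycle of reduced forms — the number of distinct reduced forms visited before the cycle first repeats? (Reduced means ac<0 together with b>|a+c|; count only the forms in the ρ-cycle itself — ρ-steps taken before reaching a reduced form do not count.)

D = 356, ⌊√D⌋ = 18
descent: ρ → (-8,14,5)  [lands on river]
river: ρ → (5,16,-5)
river: ρ → (-5,14,8)
river: ρ → (8,18,-1)
river: ρ → (-1,18,8)
river: ρ → (8,14,-5)
river: ρ → (-5,16,5)
river: ρ → (5,14,-8)
river: ρ → (-8,18,1)
river: ρ → (1,18,-8)
ρ-cycle length = 10 (tail of 1 descent step not counted)

10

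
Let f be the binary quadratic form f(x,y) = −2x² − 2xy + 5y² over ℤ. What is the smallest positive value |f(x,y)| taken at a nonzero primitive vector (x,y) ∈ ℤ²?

descent: ρ → (5,2,-2)
descent: ρ → (-2,6,1)  [lands on river]
river: ρ → (1,6,-2)
closes: descent 2, river 2
min |a| on river = 1

1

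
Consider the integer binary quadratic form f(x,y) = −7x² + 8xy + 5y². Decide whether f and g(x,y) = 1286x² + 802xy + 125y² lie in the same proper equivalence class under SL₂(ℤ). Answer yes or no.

D₁ = 204, D₂ = 204
river cycle of f (length 6): (5, 12, -3), (-3, 12, 5), (5, 8, -7), (-7, 6, 6), (6, 6, -7), (-7, 8, 5)
river cycle of g (length 6): (5, 12, -3), (-3, 12, 5), (5, 8, -7), (-7, 6, 6), (6, 6, -7), (-7, 8, 5)
cycles coincide ⇒ equivalent

yes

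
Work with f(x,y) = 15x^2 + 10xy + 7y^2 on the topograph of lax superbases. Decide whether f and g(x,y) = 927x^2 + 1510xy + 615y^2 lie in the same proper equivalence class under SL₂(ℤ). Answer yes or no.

D₁ = -320, D₂ = -320
f: flip: (15,10,7)→(7,-10,15)
f: translate: b→4 (≡-10 mod 14), so (7,-10,15)→(7,4,12)
f: reduced (well bottom): (7,4,12) with a≤c, −a<b≤a
g: translate: b→-344 (≡1510 mod 1854), so (927,1510,615)→(927,-344,32)
g: flip: (927,-344,32)→(32,344,927)
g: translate: b→24 (≡344 mod 64), so (32,344,927)→(32,24,7)
g: flip: (32,24,7)→(7,-24,32)
g: translate: b→4 (≡-24 mod 14), so (7,-24,32)→(7,4,12)
g: reduced (well bottom): (7,4,12) with a≤c, −a<b≤a
reduced forms (7, 4, 12) vs (7, 4, 12) ⇒ equivalent

yes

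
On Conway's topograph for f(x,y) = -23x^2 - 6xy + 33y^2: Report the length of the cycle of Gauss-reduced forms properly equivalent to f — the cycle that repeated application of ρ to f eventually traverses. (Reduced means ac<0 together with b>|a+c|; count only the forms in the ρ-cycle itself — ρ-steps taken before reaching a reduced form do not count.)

D = 3072, ⌊√D⌋ = 55
descent: ρ → (33,6,-23)
descent: ρ → (-23,40,16)  [lands on river]
river: ρ → (16,24,-39)
river: ρ → (-39,54,1)
river: ρ → (1,54,-39)
river: ρ → (-39,24,16)
river: ρ → (16,40,-23)
river: ρ → (-23,52,4)
river: ρ → (4,52,-23)
ρ-cycle length = 8 (tail of 2 descent steps not counted)

8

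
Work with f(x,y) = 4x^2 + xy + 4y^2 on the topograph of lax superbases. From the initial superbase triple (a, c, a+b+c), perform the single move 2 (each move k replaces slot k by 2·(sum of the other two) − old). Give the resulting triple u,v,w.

start (4,4,9) = (f(1,0),f(0,1),f(1,1))
replace slot 2: 2·(4+9) − 4 = 22 → (4,22,9)

4,22,9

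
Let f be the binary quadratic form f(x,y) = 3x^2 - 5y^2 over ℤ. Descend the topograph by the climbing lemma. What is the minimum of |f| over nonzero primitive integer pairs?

descent: ρ → (-5,0,3)
descent: ρ → (3,6,-2)  [lands on river]
river: ρ → (-2,6,3)
closes: descent 2, river 2
min |a| on river = 2

2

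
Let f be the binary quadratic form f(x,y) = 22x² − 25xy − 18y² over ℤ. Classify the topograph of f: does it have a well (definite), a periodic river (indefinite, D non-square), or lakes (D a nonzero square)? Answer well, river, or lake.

D = b²−4ac = (-25)² − 4·22·(-18) = 2209
D = 47² is a perfect square ⇒ form factors over ℤ ⇒ lakes

lake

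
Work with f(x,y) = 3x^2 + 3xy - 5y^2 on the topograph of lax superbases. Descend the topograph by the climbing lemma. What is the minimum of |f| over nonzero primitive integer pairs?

river: ρ → (-5,7,1)
river: ρ → (1,7,-5)
river: ρ → (-5,3,3)
river: ρ → (3,3,-5)
closes: descent 0, river 4
min |a| on river = 1

1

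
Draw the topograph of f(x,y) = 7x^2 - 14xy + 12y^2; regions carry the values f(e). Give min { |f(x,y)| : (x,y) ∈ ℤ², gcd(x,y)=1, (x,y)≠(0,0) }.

translate: b→0 (≡-14 mod 14), so (7,-14,12)→(7,0,5)
flip: (7,0,5)→(5,0,7)
reduced (well bottom): (5,0,7) with a≤c, −a<b≤a
well minimum = a = 5

5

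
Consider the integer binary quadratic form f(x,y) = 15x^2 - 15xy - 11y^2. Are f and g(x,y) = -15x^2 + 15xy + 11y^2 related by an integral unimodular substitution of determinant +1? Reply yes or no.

D₁ = 885, D₂ = 885
river cycle of f (length 4): (-11, 15, 15), (15, 15, -11), (-11, 29, 1), (1, 29, -11)
river cycle of g (length 4): (11, 29, -1), (-1, 29, 11), (11, 15, -15), (-15, 15, 11)
cycles differ ⇒ inequivalent

no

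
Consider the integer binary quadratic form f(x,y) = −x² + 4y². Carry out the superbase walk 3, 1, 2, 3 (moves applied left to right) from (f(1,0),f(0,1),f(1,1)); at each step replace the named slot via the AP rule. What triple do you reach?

start (-1,4,3) = (f(1,0),f(0,1),f(1,1))
replace slot 3: 2·((-1)+4) − 3 = 3 → (-1,4,3)
replace slot 1: 2·(4+3) − (-1) = 15 → (15,4,3)
replace slot 2: 2·(15+3) − 4 = 32 → (15,32,3)
replace slot 3: 2·(15+32) − 3 = 91 → (15,32,91)

15,32,91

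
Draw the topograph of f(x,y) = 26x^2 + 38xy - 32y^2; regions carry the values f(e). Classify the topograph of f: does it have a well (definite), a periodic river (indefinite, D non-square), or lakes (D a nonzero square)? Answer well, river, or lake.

D = b²−4ac = 38² − 4·26·(-32) = 4772
D > 0 non-square ⇒ indefinite ⇒ periodic river

river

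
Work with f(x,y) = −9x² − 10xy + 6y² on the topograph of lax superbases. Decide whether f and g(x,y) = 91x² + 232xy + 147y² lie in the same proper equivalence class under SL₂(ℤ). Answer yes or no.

D₁ = 316, D₂ = 316
river cycle of f (length 6): (6, 10, -9), (-9, 8, 7), (7, 6, -10), (-10, 14, 3), (3, 16, -5), (-5, 14, 6)
river cycle of g (length 6): (6, 10, -9), (-9, 8, 7), (7, 6, -10), (-10, 14, 3), (3, 16, -5), (-5, 14, 6)
cycles coincide ⇒ equivalent

yes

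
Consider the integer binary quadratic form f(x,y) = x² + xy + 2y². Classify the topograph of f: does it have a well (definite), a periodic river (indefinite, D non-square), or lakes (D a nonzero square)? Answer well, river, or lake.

D = b²−4ac = 1² − 4·1·2 = -7
D < 0 ⇒ definite ⇒ every region one sign ⇒ single well

well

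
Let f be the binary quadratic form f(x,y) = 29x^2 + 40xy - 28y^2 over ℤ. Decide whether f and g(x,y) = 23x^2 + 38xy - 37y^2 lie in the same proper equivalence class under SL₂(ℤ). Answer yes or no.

D₁ = 4848, D₂ = 4848
river cycle of f (length 16): (-28, 16, 41), (41, 66, -3), (-3, 66, 41), (41, 16, -28), (-28, 40, 29), (29, 18, -39), (-39, 60, 8), (8, 68, -7), (-7, 58, 53), (53, 48, -12), … (6 more)
river cycle of g (length 16): (-37, 36, 24), (24, 60, -13), (-13, 44, 56), (56, 68, -1), (-1, 68, 56), (56, 44, -13), (-13, 60, 24), (24, 36, -37), (-37, 38, 23), (23, 54, -21), … (6 more)
cycles differ ⇒ inequivalent

no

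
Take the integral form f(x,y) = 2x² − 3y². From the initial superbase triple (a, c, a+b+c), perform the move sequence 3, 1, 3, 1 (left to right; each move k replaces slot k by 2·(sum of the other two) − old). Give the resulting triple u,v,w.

start (2,-3,-1) = (f(1,0),f(0,1),f(1,1))
replace slot 3: 2·(2+(-3)) − (-1) = -1 → (2,-3,-1)
replace slot 1: 2·((-3)+(-1)) − 2 = -10 → (-10,-3,-1)
replace slot 3: 2·((-10)+(-3)) − (-1) = -25 → (-10,-3,-25)
replace slot 1: 2·((-3)+(-25)) − (-10) = -46 → (-46,-3,-25)

-46,-3,-25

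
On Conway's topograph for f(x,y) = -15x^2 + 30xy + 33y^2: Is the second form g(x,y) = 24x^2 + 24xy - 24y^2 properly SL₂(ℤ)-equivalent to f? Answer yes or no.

D₁ = 2880, D₂ = 2880
river cycle of f (length 4): (33, 36, -12), (-12, 36, 33), (33, 30, -15), (-15, 30, 33)
river cycle of g (length 2): (-24, 24, 24), (24, 24, -24)
cycles differ ⇒ inequivalent

no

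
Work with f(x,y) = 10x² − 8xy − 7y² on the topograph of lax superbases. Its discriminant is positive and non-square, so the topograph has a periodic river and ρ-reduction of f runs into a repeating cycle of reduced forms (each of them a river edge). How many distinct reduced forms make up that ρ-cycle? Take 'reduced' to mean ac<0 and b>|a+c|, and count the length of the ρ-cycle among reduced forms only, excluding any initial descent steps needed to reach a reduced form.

D = 344, ⌊√D⌋ = 18
descent: ρ → (-7,8,10)  [lands on river]
river: ρ → (10,12,-5)
river: ρ → (-5,18,1)
river: ρ → (1,18,-5)
river: ρ → (-5,12,10)
river: ρ → (10,8,-7)
river: ρ → (-7,6,11)
river: ρ → (11,16,-2)
river: ρ → (-2,16,11)
river: ρ → (11,6,-7)
ρ-cycle length = 10 (tail of 1 descent step not counted)

10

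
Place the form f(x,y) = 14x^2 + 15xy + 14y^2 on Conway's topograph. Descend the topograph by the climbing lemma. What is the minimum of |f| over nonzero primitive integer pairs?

translate: b→-13 (≡15 mod 28), so (14,15,14)→(14,-13,13)
flip: (14,-13,13)→(13,13,14)
reduced (well bottom): (13,13,14) with a≤c, −a<b≤a
well minimum = a = 13

13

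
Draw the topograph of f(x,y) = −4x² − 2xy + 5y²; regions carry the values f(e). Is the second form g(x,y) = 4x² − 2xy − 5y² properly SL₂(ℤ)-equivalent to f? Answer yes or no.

D₁ = 84, D₂ = 84
river cycle of f (length 6): (5, 2, -4), (-4, 6, 3), (3, 6, -4), (-4, 2, 5), (5, 8, -1), (-1, 8, 5)
river cycle of g (length 6): (-5, 2, 4), (4, 6, -3), (-3, 6, 4), (4, 2, -5), (-5, 8, 1), (1, 8, -5)
cycles differ ⇒ inequivalent

no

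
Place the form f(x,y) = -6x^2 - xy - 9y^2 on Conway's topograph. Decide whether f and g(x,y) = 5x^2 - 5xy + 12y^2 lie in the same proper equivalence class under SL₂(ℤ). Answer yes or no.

D₁ = -215, D₂ = -215
f is negative-definite; reduce −f:
−f: reduced (well bottom): (6,1,9) with a≤c, −a<b≤a
flip sign back: reduced form of f is (-6,-1,-9)
g: translate: b→5 (≡-5 mod 10), so (5,-5,12)→(5,5,12)
g: reduced (well bottom): (5,5,12) with a≤c, −a<b≤a
reduced forms (-6, -1, -9) vs (5, 5, 12) ⇒ inequivalent

no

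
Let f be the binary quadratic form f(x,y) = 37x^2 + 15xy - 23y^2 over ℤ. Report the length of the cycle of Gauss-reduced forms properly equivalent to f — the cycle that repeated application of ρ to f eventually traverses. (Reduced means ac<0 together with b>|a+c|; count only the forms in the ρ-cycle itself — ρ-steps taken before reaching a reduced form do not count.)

D = 3629, ⌊√D⌋ = 60
river: ρ → (-23,31,29)
river: ρ → (29,27,-25)
river: ρ → (-25,23,31)
river: ρ → (31,39,-17)
river: ρ → (-17,29,41)
river: ρ → (41,53,-5)
river: ρ → (-5,57,19)
river: ρ → (19,57,-5)
river: ρ → (-5,53,41)
river: ρ → (41,29,-17)
river: ρ → (-17,39,31)
river: ρ → (31,23,-25)
river: ρ → (-25,27,29)
river: ρ → (29,31,-23)
river: ρ → (-23,15,37)
river: ρ → (37,59,-1)
river: ρ → (-1,59,37)
river: ρ → (37,15,-23)
ρ-cycle length = 18 (tail of 0 descent steps not counted)

18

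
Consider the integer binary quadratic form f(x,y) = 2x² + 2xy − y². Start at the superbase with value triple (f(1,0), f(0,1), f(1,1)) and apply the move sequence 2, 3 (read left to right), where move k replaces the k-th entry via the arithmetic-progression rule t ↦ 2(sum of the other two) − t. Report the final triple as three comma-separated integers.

start (2,-1,3) = (f(1,0),f(0,1),f(1,1))
replace slot 2: 2·(2+3) − (-1) = 11 → (2,11,3)
replace slot 3: 2·(2+11) − 3 = 23 → (2,11,23)

2,11,23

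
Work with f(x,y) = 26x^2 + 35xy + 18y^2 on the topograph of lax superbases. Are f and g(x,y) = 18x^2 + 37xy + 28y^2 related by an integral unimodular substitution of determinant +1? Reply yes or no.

D₁ = -647, D₂ = -647
f: translate: b→-17 (≡35 mod 52), so (26,35,18)→(26,-17,9)
f: flip: (26,-17,9)→(9,17,26)
f: translate: b→-1 (≡17 mod 18), so (9,17,26)→(9,-1,18)
f: reduced (well bottom): (9,-1,18) with a≤c, −a<b≤a
g: translate: b→1 (≡37 mod 36), so (18,37,28)→(18,1,9)
g: flip: (18,1,9)→(9,-1,18)
g: reduced (well bottom): (9,-1,18) with a≤c, −a<b≤a
reduced forms (9, -1, 18) vs (9, -1, 18) ⇒ equivalent

yes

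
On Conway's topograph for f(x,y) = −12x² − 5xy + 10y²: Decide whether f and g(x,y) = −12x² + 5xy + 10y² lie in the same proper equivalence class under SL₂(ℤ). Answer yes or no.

D₁ = 505, D₂ = 505
river cycle of f (length 8): (10, 5, -12), (-12, 19, 3), (3, 17, -18), (-18, 19, 2), (2, 21, -8), (-8, 11, 12), (12, 13, -7), (-7, 15, 10)
river cycle of g (length 8): (10, 15, -7), (-7, 13, 12), (12, 11, -8), (-8, 21, 2), (2, 19, -18), (-18, 17, 3), (3, 19, -12), (-12, 5, 10)
cycles differ ⇒ inequivalent

no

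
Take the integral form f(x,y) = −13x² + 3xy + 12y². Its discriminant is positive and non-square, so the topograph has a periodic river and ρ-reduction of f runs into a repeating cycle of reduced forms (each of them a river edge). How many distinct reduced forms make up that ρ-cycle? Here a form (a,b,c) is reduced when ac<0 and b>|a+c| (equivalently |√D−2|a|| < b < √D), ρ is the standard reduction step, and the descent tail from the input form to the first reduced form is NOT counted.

D = 633, ⌊√D⌋ = 25
river: ρ → (12,21,-4)
river: ρ → (-4,19,17)
river: ρ → (17,15,-6)
river: ρ → (-6,21,8)
river: ρ → (8,11,-16)
river: ρ → (-16,21,3)
river: ρ → (3,21,-16)
river: ρ → (-16,11,8)
river: ρ → (8,21,-6)
river: ρ → (-6,15,17)
river: ρ → (17,19,-4)
river: ρ → (-4,21,12)
river: ρ → (12,3,-13)
river: ρ → (-13,23,2)
river: ρ → (2,25,-1)
river: ρ → (-1,25,2)
river: ρ → (2,23,-13)
river: ρ → (-13,3,12)
ρ-cycle length = 18 (tail of 0 descent steps not counted)

18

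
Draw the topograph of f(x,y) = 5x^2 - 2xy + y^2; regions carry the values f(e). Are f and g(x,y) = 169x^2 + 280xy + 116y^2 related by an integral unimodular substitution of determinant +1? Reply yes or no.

D₁ = -16, D₂ = -16
f: flip: (5,-2,1)→(1,2,5)
f: translate: b→0 (≡2 mod 2), so (1,2,5)→(1,0,4)
f: reduced (well bottom): (1,0,4) with a≤c, −a<b≤a
g: translate: b→-58 (≡280 mod 338), so (169,280,116)→(169,-58,5)
g: flip: (169,-58,5)→(5,58,169)
g: translate: b→-2 (≡58 mod 10), so (5,58,169)→(5,-2,1)
g: flip: (5,-2,1)→(1,2,5)
g: translate: b→0 (≡2 mod 2), so (1,2,5)→(1,0,4)
g: reduced (well bottom): (1,0,4) with a≤c, −a<b≤a
reduced forms (1, 0, 4) vs (1, 0, 4) ⇒ equivalent

yes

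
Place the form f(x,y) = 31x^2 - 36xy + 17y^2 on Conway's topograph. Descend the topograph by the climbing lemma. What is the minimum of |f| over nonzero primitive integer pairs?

translate: b→26 (≡-36 mod 62), so (31,-36,17)→(31,26,12)
flip: (31,26,12)→(12,-26,31)
translate: b→-2 (≡-26 mod 24), so (12,-26,31)→(12,-2,17)
reduced (well bottom): (12,-2,17) with a≤c, −a<b≤a
well minimum = a = 12

12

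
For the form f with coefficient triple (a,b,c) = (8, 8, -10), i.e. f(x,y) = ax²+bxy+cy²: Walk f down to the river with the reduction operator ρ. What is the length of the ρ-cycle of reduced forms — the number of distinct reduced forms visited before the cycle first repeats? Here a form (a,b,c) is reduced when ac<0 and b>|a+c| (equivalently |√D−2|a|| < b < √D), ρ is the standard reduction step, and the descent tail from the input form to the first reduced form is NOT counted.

D = 384, ⌊√D⌋ = 19
river: ρ → (-10,12,6)
river: ρ → (6,12,-10)
river: ρ → (-10,8,8)
river: ρ → (8,8,-10)
ρ-cycle length = 4 (tail of 0 descent steps not counted)

4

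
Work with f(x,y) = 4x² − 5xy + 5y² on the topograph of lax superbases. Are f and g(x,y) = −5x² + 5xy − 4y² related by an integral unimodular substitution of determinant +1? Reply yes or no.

D₁ = -55, D₂ = -55
f: translate: b→3 (≡-5 mod 8), so (4,-5,5)→(4,3,4)
f: reduced (well bottom): (4,3,4) with a≤c, −a<b≤a
g is negative-definite; reduce −g:
−g: translate: b→5 (≡-5 mod 10), so (5,-5,4)→(5,5,4)
−g: flip: (5,5,4)→(4,-5,5)
−g: translate: b→3 (≡-5 mod 8), so (4,-5,5)→(4,3,4)
−g: reduced (well bottom): (4,3,4) with a≤c, −a<b≤a
flip sign back: reduced form of g is (-4,-3,-4)
reduced forms (4, 3, 4) vs (-4, -3, -4) ⇒ inequivalent

no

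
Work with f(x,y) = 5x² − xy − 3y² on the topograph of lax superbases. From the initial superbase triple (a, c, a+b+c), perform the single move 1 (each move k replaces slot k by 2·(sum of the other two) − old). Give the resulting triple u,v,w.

start (5,-3,1) = (f(1,0),f(0,1),f(1,1))
replace slot 1: 2·((-3)+1) − 5 = -9 → (-9,-3,1)

-9,-3,1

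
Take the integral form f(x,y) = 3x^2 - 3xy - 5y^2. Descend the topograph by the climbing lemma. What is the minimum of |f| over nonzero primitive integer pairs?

descent: ρ → (-5,3,3)  [lands on river]
river: ρ → (3,3,-5)
river: ρ → (-5,7,1)
river: ρ → (1,7,-5)
closes: descent 1, river 4
min |a| on river = 1

1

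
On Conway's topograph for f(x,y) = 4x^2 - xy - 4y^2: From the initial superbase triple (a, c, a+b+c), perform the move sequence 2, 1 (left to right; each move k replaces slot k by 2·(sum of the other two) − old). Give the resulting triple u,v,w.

start (4,-4,-1) = (f(1,0),f(0,1),f(1,1))
replace slot 2: 2·(4+(-1)) − (-4) = 10 → (4,10,-1)
replace slot 1: 2·(10+(-1)) − 4 = 14 → (14,10,-1)

14,10,-1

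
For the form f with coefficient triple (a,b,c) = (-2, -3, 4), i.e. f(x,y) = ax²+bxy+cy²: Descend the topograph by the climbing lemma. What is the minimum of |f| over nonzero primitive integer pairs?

descent: ρ → (4,3,-2)  [lands on river]
river: ρ → (-2,5,2)
river: ρ → (2,3,-4)
river: ρ → (-4,5,1)
river: ρ → (1,5,-4)
river: ρ → (-4,3,2)
river: ρ → (2,5,-2)
river: ρ → (-2,3,4)
river: ρ → (4,5,-1)
river: ρ → (-1,5,4)
closes: descent 1, river 10
min |a| on river = 1

1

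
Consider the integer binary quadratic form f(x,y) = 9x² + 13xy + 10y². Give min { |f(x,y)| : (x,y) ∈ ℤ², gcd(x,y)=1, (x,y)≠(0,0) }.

translate: b→-5 (≡13 mod 18), so (9,13,10)→(9,-5,6)
flip: (9,-5,6)→(6,5,9)
reduced (well bottom): (6,5,9) with a≤c, −a<b≤a
well minimum = a = 6

6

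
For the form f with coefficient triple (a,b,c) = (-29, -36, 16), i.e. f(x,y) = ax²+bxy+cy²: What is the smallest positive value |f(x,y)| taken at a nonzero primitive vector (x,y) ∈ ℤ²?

descent: ρ → (16,36,-29)  [lands on river]
river: ρ → (-29,22,23)
river: ρ → (23,24,-28)
river: ρ → (-28,32,19)
river: ρ → (19,44,-16)
river: ρ → (-16,52,7)
river: ρ → (7,46,-37)
river: ρ → (-37,28,16)
closes: descent 1, river 8
min |a| on river = 7

7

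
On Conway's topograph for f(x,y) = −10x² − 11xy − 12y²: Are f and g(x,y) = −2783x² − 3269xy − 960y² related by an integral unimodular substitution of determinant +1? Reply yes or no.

D₁ = -359, D₂ = -359
f is negative-definite; reduce −f:
−f: translate: b→-9 (≡11 mod 20), so (10,11,12)→(10,-9,11)
−f: reduced (well bottom): (10,-9,11) with a≤c, −a<b≤a
flip sign back: reduced form of f is (-10,9,-11)
g is negative-definite; reduce −g:
−g: translate: b→-2297 (≡3269 mod 5566), so (2783,3269,960)→(2783,-2297,474)
−g: flip: (2783,-2297,474)→(474,2297,2783)
−g: translate: b→401 (≡2297 mod 948), so (474,2297,2783)→(474,401,85)
−g: flip: (474,401,85)→(85,-401,474)
−g: translate: b→-61 (≡-401 mod 170), so (85,-401,474)→(85,-61,12)
−g: flip: (85,-61,12)→(12,61,85)
−g: translate: b→-11 (≡61 mod 24), so (12,61,85)→(12,-11,10)
−g: flip: (12,-11,10)→(10,11,12)
−g: translate: b→-9 (≡11 mod 20), so (10,11,12)→(10,-9,11)
−g: reduced (well bottom): (10,-9,11) with a≤c, −a<b≤a
flip sign back: reduced form of g is (-10,9,-11)
reduced forms (-10, 9, -11) vs (-10, 9, -11) ⇒ equivalent

yes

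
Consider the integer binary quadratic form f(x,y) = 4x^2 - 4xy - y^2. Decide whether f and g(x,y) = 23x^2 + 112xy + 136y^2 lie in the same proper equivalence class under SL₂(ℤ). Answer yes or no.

D₁ = 32, D₂ = 32
river cycle of f (length 2): (-1, 4, 4), (4, 4, -1)
river cycle of g (length 2): (4, 4, -1), (-1, 4, 4)
cycles coincide ⇒ equivalent

yes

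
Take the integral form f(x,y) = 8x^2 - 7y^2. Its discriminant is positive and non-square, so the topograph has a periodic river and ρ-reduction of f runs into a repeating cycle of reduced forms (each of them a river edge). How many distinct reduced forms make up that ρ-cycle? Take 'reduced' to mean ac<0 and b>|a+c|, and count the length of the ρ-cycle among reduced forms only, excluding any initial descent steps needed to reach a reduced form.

D = 224, ⌊√D⌋ = 14
descent: ρ → (-7,14,1)  [lands on river]
river: ρ → (1,14,-7)
ρ-cycle length = 2 (tail of 1 descent step not counted)

2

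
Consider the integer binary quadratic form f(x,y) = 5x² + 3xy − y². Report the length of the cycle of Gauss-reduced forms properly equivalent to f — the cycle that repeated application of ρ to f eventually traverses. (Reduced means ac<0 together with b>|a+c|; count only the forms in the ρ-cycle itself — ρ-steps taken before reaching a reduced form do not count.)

D = 29, ⌊√D⌋ = 5
descent: ρ → (-1,5,1)  [lands on river]
river: ρ → (1,5,-1)
ρ-cycle length = 2 (tail of 1 descent step not counted)

2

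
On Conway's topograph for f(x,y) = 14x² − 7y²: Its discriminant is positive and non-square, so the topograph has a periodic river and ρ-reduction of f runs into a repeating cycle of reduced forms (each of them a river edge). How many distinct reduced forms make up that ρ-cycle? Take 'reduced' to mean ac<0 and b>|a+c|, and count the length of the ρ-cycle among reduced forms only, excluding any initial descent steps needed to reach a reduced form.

D = 392, ⌊√D⌋ = 19
descent: ρ → (-7,14,7)  [lands on river]
river: ρ → (7,14,-7)
ρ-cycle length = 2 (tail of 1 descent step not counted)

2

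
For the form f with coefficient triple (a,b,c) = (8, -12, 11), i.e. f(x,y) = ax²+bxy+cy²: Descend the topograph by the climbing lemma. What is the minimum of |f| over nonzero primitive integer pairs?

translate: b→4 (≡-12 mod 16), so (8,-12,11)→(8,4,7)
flip: (8,4,7)→(7,-4,8)
reduced (well bottom): (7,-4,8) with a≤c, −a<b≤a
well minimum = a = 7

7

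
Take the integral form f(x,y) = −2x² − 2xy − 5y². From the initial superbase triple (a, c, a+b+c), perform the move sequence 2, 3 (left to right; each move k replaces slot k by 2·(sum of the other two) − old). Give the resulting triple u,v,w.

start (-2,-5,-9) = (f(1,0),f(0,1),f(1,1))
replace slot 2: 2·((-2)+(-9)) − (-5) = -17 → (-2,-17,-9)
replace slot 3: 2·((-2)+(-17)) − (-9) = -29 → (-2,-17,-29)

-2,-17,-29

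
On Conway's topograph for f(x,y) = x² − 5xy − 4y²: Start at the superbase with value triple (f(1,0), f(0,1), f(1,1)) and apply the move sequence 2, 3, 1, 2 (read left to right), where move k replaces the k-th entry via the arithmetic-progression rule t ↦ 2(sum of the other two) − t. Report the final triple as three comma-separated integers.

start (1,-4,-8) = (f(1,0),f(0,1),f(1,1))
replace slot 2: 2·(1+(-8)) − (-4) = -10 → (1,-10,-8)
replace slot 3: 2·(1+(-10)) − (-8) = -10 → (1,-10,-10)
replace slot 1: 2·((-10)+(-10)) − 1 = -41 → (-41,-10,-10)
replace slot 2: 2·((-41)+(-10)) − (-10) = -92 → (-41,-92,-10)

-41,-92,-10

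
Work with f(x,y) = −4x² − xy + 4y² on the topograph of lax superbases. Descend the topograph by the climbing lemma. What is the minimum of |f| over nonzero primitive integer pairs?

descent: ρ → (4,1,-4)  [lands on river]
river: ρ → (-4,7,1)
river: ρ → (1,7,-4)
river: ρ → (-4,1,4)
river: ρ → (4,7,-1)
river: ρ → (-1,7,4)
closes: descent 1, river 6
min |a| on river = 1

1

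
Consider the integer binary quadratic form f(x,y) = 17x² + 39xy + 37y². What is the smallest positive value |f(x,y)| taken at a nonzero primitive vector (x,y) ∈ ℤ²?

translate: b→5 (≡39 mod 34), so (17,39,37)→(17,5,15)
flip: (17,5,15)→(15,-5,17)
reduced (well bottom): (15,-5,17) with a≤c, −a<b≤a
well minimum = a = 15

15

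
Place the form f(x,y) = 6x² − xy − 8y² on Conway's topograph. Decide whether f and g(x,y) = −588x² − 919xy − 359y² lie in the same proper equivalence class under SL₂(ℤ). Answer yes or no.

D₁ = 193, D₂ = 193
river cycle of f (length 30): (6, 11, -3), (-3, 13, 2), (2, 11, -9), (-9, 7, 4), (4, 9, -7), (-7, 5, 6), (6, 7, -6), (-6, 5, 7), (7, 9, -4), (-4, 7, 9), … (20 more)
river cycle of g (length 30): (-3, 13, 2), (2, 11, -9), (-9, 7, 4), (4, 9, -7), (-7, 5, 6), (6, 7, -6), (-6, 5, 7), (7, 9, -4), (-4, 7, 9), (9, 11, -2), … (20 more)
cycles coincide ⇒ equivalent

yes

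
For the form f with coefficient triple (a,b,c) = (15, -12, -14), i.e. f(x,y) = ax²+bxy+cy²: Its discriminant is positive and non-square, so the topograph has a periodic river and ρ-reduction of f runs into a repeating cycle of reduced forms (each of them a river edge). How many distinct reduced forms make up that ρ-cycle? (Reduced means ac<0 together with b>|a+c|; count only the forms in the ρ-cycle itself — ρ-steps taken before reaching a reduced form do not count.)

D = 984, ⌊√D⌋ = 31
descent: ρ → (-14,12,15)  [lands on river]
river: ρ → (15,18,-11)
river: ρ → (-11,26,7)
river: ρ → (7,30,-3)
river: ρ → (-3,30,7)
river: ρ → (7,26,-11)
river: ρ → (-11,18,15)
river: ρ → (15,12,-14)
river: ρ → (-14,16,13)
river: ρ → (13,10,-17)
river: ρ → (-17,24,6)
river: ρ → (6,24,-17)
river: ρ → (-17,10,13)
river: ρ → (13,16,-14)
ρ-cycle length = 14 (tail of 1 descent step not counted)

14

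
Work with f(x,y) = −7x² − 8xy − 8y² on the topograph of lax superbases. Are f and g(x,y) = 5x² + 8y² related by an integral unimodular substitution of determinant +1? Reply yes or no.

D₁ = -160, D₂ = -160
f is negative-definite; reduce −f:
−f: translate: b→-6 (≡8 mod 14), so (7,8,8)→(7,-6,7)
−f: flip: (7,-6,7)→(7,6,7)
−f: reduced (well bottom): (7,6,7) with a≤c, −a<b≤a
flip sign back: reduced form of f is (-7,-6,-7)
g: reduced (well bottom): (5,0,8) with a≤c, −a<b≤a
reduced forms (-7, -6, -7) vs (5, 0, 8) ⇒ inequivalent

no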